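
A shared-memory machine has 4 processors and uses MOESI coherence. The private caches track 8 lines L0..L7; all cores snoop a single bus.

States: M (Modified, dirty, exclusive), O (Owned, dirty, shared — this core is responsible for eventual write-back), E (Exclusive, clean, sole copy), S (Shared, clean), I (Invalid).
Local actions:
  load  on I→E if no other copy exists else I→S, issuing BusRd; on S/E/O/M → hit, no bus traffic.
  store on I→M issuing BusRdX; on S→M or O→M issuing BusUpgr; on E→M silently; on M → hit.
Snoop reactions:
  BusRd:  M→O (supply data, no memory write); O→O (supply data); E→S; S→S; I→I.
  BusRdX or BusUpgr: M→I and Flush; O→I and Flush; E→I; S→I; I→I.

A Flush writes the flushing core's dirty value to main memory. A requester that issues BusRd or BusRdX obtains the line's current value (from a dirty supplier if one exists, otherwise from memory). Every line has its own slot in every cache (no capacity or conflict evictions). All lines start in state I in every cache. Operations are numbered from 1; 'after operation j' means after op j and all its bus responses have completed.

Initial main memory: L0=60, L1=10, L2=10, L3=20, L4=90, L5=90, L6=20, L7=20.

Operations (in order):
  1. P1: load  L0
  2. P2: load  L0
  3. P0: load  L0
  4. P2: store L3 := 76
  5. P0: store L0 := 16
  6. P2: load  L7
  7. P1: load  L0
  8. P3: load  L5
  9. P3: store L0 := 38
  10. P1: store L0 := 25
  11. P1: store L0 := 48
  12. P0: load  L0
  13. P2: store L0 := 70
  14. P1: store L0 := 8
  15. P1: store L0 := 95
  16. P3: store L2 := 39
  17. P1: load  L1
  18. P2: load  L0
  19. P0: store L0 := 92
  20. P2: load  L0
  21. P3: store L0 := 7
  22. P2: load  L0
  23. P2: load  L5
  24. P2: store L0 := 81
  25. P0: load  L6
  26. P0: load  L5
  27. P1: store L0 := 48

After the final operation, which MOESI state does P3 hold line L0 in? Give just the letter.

[1] P1: load  L0 | P0:I, P1:E(60), P2:I, P3:I | bus: BusRd
[2] P2: load  L0 | P0:I, P1:S(60), P2:S(60), P3:I | bus: BusRd
[3] P0: load  L0 | P0:S(60), P1:S(60), P2:S(60), P3:I | bus: BusRd
[4] P2: store L3 := 76 | P0:I, P1:I, P2:M(76), P3:I | bus: BusRdX
[5] P0: store L0 := 16 | P0:M(16), P1:I, P2:I, P3:I | bus: BusUpgr
[6] P2: load  L7 | P0:I, P1:I, P2:E(20), P3:I | bus: BusRd
[7] P1: load  L0 | P0:O(16), P1:S(16), P2:I, P3:I | bus: BusRd
[8] P3: load  L5 | P0:I, P1:I, P2:I, P3:E(90) | bus: BusRd
[9] P3: store L0 := 38 | P0:I, P1:I, P2:I, P3:M(38) | bus: BusRdX,Flush
[10] P1: store L0 := 25 | P0:I, P1:M(25), P2:I, P3:I | bus: BusRdX,Flush
[11] P1: store L0 := 48 | P0:I, P1:M(48), P2:I, P3:I | bus: none
[12] P0: load  L0 | P0:S(48), P1:O(48), P2:I, P3:I | bus: BusRd
[13] P2: store L0 := 70 | P0:I, P1:I, P2:M(70), P3:I | bus: BusRdX,Flush
[14] P1: store L0 := 8 | P0:I, P1:M(8), P2:I, P3:I | bus: BusRdX,Flush
[15] P1: store L0 := 95 | P0:I, P1:M(95), P2:I, P3:I | bus: none
[16] P3: store L2 := 39 | P0:I, P1:I, P2:I, P3:M(39) | bus: BusRdX
[17] P1: load  L1 | P0:I, P1:E(10), P2:I, P3:I | bus: BusRd
[18] P2: load  L0 | P0:I, P1:O(95), P2:S(95), P3:I | bus: BusRd
[19] P0: store L0 := 92 | P0:M(92), P1:I, P2:I, P3:I | bus: BusRdX,Flush
[20] P2: load  L0 | P0:O(92), P1:I, P2:S(92), P3:I | bus: BusRd
[21] P3: store L0 := 7 | P0:I, P1:I, P2:I, P3:M(7) | bus: BusRdX,Flush
[22] P2: load  L0 | P0:I, P1:I, P2:S(7), P3:O(7) | bus: BusRd
[23] P2: load  L5 | P0:I, P1:I, P2:S(90), P3:S(90) | bus: BusRd
[24] P2: store L0 := 81 | P0:I, P1:I, P2:M(81), P3:I | bus: BusUpgr,Flush
[25] P0: load  L6 | P0:E(20), P1:I, P2:I, P3:I | bus: BusRd
[26] P0: load  L5 | P0:S(90), P1:I, P2:S(90), P3:S(90) | bus: BusRd
[27] P1: store L0 := 48 | P0:I, P1:M(48), P2:I, P3:I | bus: BusRdX,Flush

state = I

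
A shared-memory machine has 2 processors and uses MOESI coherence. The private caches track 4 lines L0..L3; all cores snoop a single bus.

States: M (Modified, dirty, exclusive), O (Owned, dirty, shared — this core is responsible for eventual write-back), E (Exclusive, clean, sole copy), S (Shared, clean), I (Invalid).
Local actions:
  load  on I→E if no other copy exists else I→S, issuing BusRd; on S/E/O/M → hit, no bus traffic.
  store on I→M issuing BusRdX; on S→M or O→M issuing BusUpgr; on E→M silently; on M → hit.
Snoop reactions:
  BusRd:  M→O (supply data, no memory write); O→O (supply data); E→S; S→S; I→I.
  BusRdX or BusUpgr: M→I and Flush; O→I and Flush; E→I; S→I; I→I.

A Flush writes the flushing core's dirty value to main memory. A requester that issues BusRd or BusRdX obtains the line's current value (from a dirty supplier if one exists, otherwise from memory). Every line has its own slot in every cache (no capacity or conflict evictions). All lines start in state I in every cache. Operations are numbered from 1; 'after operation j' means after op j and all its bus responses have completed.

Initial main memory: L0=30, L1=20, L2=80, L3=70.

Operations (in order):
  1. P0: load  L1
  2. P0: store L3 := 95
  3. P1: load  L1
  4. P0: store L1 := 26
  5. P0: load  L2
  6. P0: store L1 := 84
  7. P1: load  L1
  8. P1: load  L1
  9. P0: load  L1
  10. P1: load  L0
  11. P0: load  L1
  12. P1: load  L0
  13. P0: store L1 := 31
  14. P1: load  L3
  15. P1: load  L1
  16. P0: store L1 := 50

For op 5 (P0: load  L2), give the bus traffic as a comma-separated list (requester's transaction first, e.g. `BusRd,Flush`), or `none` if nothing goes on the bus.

bus = BusRd

[1] P0: load  L1 | P0:E(20), P1:I | bus: BusRd
[2] P0: store L3 := 95 | P0:M(95), P1:I | bus: BusRdX
[3] P1: load  L1 | P0:S(20), P1:S(20) | bus: BusRd
[4] P0: store L1 := 26 | P0:M(26), P1:I | bus: BusUpgr
[5] P0: load  L2 | P0:E(80), P1:I | bus: BusRd
[6] P0: store L1 := 84 | P0:M(84), P1:I | bus: none
[7] P1: load  L1 | P0:O(84), P1:S(84) | bus: BusRd
[8] P1: load  L1 | P0:O(84), P1:S(84) | bus: none
[9] P0: load  L1 | P0:O(84), P1:S(84) | bus: none
[10] P1: load  L0 | P0:I, P1:E(30) | bus: BusRd
[11] P0: load  L1 | P0:O(84), P1:S(84) | bus: none
[12] P1: load  L0 | P0:I, P1:E(30) | bus: none
[13] P0: store L1 := 31 | P0:M(31), P1:I | bus: BusUpgr
[14] P1: load  L3 | P0:O(95), P1:S(95) | bus: BusRd
[15] P1: load  L1 | P0:O(31), P1:S(31) | bus: BusRd
[16] P0: store L1 := 50 | P0:M(50), P1:I | bus: BusUpgr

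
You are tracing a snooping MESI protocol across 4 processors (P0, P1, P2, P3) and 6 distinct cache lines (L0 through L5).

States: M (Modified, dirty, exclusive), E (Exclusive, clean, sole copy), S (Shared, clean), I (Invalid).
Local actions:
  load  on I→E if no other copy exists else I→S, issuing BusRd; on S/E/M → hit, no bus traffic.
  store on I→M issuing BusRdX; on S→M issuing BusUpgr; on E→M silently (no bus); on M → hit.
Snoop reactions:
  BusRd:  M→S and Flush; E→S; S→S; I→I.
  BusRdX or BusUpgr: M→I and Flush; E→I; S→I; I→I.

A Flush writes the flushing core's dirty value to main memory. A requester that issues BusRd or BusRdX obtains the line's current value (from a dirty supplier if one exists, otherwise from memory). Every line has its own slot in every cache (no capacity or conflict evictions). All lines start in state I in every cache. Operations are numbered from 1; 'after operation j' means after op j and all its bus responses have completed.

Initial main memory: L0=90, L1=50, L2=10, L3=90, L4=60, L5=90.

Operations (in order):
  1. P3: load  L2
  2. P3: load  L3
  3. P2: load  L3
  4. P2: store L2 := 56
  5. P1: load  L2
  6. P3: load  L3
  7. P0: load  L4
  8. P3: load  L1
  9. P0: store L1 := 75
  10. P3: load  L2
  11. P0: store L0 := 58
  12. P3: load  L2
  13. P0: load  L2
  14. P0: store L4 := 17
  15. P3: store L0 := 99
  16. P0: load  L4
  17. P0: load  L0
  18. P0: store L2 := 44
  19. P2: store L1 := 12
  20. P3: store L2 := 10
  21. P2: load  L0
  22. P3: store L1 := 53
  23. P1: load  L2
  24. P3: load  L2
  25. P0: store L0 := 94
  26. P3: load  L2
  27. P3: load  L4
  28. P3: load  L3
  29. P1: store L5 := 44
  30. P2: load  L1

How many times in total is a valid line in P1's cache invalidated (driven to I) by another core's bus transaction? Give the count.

[1] P3: load  L2 | P0:I, P1:I, P2:I, P3:E(10) | bus: BusRd
[2] P3: load  L3 | P0:I, P1:I, P2:I, P3:E(90) | bus: BusRd
[3] P2: load  L3 | P0:I, P1:I, P2:S(90), P3:S(90) | bus: BusRd
[4] P2: store L2 := 56 | P0:I, P1:I, P2:M(56), P3:I | bus: BusRdX
[5] P1: load  L2 | P0:I, P1:S(56), P2:S(56), P3:I | bus: BusRd,Flush
[6] P3: load  L3 | P0:I, P1:I, P2:S(90), P3:S(90) | bus: none
[7] P0: load  L4 | P0:E(60), P1:I, P2:I, P3:I | bus: BusRd
[8] P3: load  L1 | P0:I, P1:I, P2:I, P3:E(50) | bus: BusRd
[9] P0: store L1 := 75 | P0:M(75), P1:I, P2:I, P3:I | bus: BusRdX
[10] P3: load  L2 | P0:I, P1:S(56), P2:S(56), P3:S(56) | bus: BusRd
[11] P0: store L0 := 58 | P0:M(58), P1:I, P2:I, P3:I | bus: BusRdX
[12] P3: load  L2 | P0:I, P1:S(56), P2:S(56), P3:S(56) | bus: none
[13] P0: load  L2 | P0:S(56), P1:S(56), P2:S(56), P3:S(56) | bus: BusRd
[14] P0: store L4 := 17 | P0:M(17), P1:I, P2:I, P3:I | bus: none
[15] P3: store L0 := 99 | P0:I, P1:I, P2:I, P3:M(99) | bus: BusRdX,Flush
[16] P0: load  L4 | P0:M(17), P1:I, P2:I, P3:I | bus: none
[17] P0: load  L0 | P0:S(99), P1:I, P2:I, P3:S(99) | bus: BusRd,Flush
[18] P0: store L2 := 44 | P0:M(44), P1:I, P2:I, P3:I | bus: BusUpgr
[19] P2: store L1 := 12 | P0:I, P1:I, P2:M(12), P3:I | bus: BusRdX,Flush
[20] P3: store L2 := 10 | P0:I, P1:I, P2:I, P3:M(10) | bus: BusRdX,Flush
[21] P2: load  L0 | P0:S(99), P1:I, P2:S(99), P3:S(99) | bus: BusRd
[22] P3: store L1 := 53 | P0:I, P1:I, P2:I, P3:M(53) | bus: BusRdX,Flush
[23] P1: load  L2 | P0:I, P1:S(10), P2:I, P3:S(10) | bus: BusRd,Flush
[24] P3: load  L2 | P0:I, P1:S(10), P2:I, P3:S(10) | bus: none
[25] P0: store L0 := 94 | P0:M(94), P1:I, P2:I, P3:I | bus: BusUpgr
[26] P3: load  L2 | P0:I, P1:S(10), P2:I, P3:S(10) | bus: none
[27] P3: load  L4 | P0:S(17), P1:I, P2:I, P3:S(17) | bus: BusRd,Flush
[28] P3: load  L3 | P0:I, P1:I, P2:S(90), P3:S(90) | bus: none
[29] P1: store L5 := 44 | P0:I, P1:M(44), P2:I, P3:I | bus: BusRdX
[30] P2: load  L1 | P0:I, P1:I, P2:S(53), P3:S(53) | bus: BusRd,Flush

invalidations = 1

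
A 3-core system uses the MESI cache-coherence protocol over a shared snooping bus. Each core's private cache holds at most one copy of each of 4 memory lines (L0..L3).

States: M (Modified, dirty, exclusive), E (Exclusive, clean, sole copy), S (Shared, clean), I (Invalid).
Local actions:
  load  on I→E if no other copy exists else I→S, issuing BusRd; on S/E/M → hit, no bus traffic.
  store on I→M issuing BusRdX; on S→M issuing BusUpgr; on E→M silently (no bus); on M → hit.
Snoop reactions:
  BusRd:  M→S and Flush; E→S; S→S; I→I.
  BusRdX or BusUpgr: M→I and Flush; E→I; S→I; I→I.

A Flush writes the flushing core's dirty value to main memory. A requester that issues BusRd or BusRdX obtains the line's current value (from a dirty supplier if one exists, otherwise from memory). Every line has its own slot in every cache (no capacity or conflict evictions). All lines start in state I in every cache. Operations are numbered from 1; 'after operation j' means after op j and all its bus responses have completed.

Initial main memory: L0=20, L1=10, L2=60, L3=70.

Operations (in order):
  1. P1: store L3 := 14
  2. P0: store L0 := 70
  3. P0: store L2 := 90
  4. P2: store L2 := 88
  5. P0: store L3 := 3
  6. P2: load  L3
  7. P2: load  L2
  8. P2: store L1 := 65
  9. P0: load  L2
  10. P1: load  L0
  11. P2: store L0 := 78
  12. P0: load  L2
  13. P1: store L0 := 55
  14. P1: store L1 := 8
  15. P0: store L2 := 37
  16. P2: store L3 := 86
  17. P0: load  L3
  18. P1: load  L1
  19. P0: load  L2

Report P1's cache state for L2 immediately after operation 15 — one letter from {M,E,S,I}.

[1] P1: store L3 := 14 | P0:I, P1:M(14), P2:I | bus: BusRdX
[2] P0: store L0 := 70 | P0:M(70), P1:I, P2:I | bus: BusRdX
[3] P0: store L2 := 90 | P0:M(90), P1:I, P2:I | bus: BusRdX
[4] P2: store L2 := 88 | P0:I, P1:I, P2:M(88) | bus: BusRdX,Flush
[5] P0: store L3 := 3 | P0:M(3), P1:I, P2:I | bus: BusRdX,Flush
[6] P2: load  L3 | P0:S(3), P1:I, P2:S(3) | bus: BusRd,Flush
[7] P2: load  L2 | P0:I, P1:I, P2:M(88) | bus: none
[8] P2: store L1 := 65 | P0:I, P1:I, P2:M(65) | bus: BusRdX
[9] P0: load  L2 | P0:S(88), P1:I, P2:S(88) | bus: BusRd,Flush
[10] P1: load  L0 | P0:S(70), P1:S(70), P2:I | bus: BusRd,Flush
[11] P2: store L0 := 78 | P0:I, P1:I, P2:M(78) | bus: BusRdX
[12] P0: load  L2 | P0:S(88), P1:I, P2:S(88) | bus: none
[13] P1: store L0 := 55 | P0:I, P1:M(55), P2:I | bus: BusRdX,Flush
[14] P1: store L1 := 8 | P0:I, P1:M(8), P2:I | bus: BusRdX,Flush
[15] P0: store L2 := 37 | P0:M(37), P1:I, P2:I | bus: BusUpgr
[16] P2: store L3 := 86 | P0:I, P1:I, P2:M(86) | bus: BusUpgr
[17] P0: load  L3 | P0:S(86), P1:I, P2:S(86) | bus: BusRd,Flush
[18] P1: load  L1 | P0:I, P1:M(8), P2:I | bus: none
[19] P0: load  L2 | P0:M(37), P1:I, P2:I | bus: none

state = I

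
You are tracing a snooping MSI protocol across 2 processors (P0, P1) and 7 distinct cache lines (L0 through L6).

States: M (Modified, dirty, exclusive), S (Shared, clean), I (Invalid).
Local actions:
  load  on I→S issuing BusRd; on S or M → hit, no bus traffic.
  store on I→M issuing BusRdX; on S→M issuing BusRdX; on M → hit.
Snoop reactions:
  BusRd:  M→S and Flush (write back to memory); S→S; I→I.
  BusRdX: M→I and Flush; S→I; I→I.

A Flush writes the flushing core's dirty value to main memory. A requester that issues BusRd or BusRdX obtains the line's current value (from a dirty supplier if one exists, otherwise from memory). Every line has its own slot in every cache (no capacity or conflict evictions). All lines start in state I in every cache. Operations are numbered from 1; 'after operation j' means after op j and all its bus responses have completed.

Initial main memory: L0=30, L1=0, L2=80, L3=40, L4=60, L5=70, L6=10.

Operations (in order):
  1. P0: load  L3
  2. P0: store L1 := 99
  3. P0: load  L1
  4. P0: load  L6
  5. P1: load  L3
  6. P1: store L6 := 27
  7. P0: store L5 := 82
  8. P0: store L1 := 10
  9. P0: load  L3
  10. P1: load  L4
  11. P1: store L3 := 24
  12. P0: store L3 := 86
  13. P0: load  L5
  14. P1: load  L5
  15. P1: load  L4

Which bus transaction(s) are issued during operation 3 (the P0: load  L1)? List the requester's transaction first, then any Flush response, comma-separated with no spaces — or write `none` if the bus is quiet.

bus = none

1. P0: load  L3  bus=[BusRd]  L3: P0=S P1=I  mem[L3]=40
2. P0: store L1 := 99  bus=[BusRdX]  L1: P0=M P1=I  mem[L1]=0
3. P0: load  L1  bus=[-]  L1: P0=M P1=I  mem[L1]=0
4. P0: load  L6  bus=[BusRd]  L6: P0=S P1=I  mem[L6]=10
5. P1: load  L3  bus=[BusRd]  L3: P0=S P1=S  mem[L3]=40
6. P1: store L6 := 27  bus=[BusRdX]  L6: P0=I P1=M  mem[L6]=10
7. P0: store L5 := 82  bus=[BusRdX]  L5: P0=M P1=I  mem[L5]=70
8. P0: store L1 := 10  bus=[-]  L1: P0=M P1=I  mem[L1]=0
9. P0: load  L3  bus=[-]  L3: P0=S P1=S  mem[L3]=40
10. P1: load  L4  bus=[BusRd]  L4: P0=I P1=S  mem[L4]=60
11. P1: store L3 := 24  bus=[BusRdX]  L3: P0=I P1=M  mem[L3]=40
12. P0: store L3 := 86  bus=[BusRdX,Flush]  L3: P0=M P1=I  mem[L3]=24
13. P0: load  L5  bus=[-]  L5: P0=M P1=I  mem[L5]=70
14. P1: load  L5  bus=[BusRd,Flush]  L5: P0=S P1=S  mem[L5]=82
15. P1: load  L4  bus=[-]  L4: P0=I P1=S  mem[L4]=60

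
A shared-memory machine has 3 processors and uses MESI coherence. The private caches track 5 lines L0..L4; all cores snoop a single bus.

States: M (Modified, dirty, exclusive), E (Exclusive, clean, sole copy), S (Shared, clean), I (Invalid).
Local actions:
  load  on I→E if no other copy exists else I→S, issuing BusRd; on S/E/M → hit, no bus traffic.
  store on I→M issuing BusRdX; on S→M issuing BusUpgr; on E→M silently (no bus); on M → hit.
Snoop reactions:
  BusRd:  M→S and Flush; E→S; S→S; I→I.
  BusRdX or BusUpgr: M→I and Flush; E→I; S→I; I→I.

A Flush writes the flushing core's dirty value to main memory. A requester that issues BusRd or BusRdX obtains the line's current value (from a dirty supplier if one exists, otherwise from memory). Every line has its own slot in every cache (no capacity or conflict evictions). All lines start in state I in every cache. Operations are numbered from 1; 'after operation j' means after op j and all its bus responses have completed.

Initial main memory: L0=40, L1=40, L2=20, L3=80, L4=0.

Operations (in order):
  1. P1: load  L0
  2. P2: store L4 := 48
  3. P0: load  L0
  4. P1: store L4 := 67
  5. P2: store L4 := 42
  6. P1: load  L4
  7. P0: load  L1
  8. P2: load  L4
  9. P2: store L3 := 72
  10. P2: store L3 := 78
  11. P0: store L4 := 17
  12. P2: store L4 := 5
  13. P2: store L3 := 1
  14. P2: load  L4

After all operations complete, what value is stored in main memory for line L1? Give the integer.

memory[L1] = 40

  op1 P1: load  L0 → I/E/I on L0; bus BusRd; mem=40
  op2 P2: store L4 := 48 → I/I/M on L4; bus BusRdX; mem=0
  op3 P0: load  L0 → S/S/I on L0; bus BusRd; mem=40
  op4 P1: store L4 := 67 → I/M/I on L4; bus BusRdX Flush; mem=48
  op5 P2: store L4 := 42 → I/I/M on L4; bus BusRdX Flush; mem=67
  op6 P1: load  L4 → I/S/S on L4; bus BusRd Flush; mem=42
  op7 P0: load  L1 → E/I/I on L1; bus BusRd; mem=40
  op8 P2: load  L4 → I/S/S on L4; bus (none); mem=42
  op9 P2: store L3 := 72 → I/I/M on L3; bus BusRdX; mem=80
  op10 P2: store L3 := 78 → I/I/M on L3; bus (none); mem=80
  op11 P0: store L4 := 17 → M/I/I on L4; bus BusRdX; mem=42
  op12 P2: store L4 := 5 → I/I/M on L4; bus BusRdX Flush; mem=17
  op13 P2: store L3 := 1 → I/I/M on L3; bus (none); mem=80
  op14 P2: load  L4 → I/I/M on L4; bus (none); mem=17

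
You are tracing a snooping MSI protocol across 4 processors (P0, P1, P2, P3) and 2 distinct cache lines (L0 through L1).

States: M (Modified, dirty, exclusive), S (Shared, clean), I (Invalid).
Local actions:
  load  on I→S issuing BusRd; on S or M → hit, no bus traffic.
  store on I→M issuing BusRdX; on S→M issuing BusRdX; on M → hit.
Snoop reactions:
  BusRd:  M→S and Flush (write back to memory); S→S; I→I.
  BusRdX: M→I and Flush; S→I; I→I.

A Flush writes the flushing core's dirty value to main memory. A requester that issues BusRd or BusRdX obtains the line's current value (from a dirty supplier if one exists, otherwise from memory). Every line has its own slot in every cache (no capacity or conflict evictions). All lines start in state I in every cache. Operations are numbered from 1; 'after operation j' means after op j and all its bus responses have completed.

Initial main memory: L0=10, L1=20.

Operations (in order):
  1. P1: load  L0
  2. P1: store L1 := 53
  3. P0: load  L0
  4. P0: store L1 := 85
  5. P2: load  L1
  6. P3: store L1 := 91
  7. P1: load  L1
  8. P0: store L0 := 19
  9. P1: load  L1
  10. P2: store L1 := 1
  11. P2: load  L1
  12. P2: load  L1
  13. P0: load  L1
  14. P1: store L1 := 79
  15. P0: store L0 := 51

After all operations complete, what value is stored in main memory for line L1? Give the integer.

memory[L1] = 1

  op1 P1: load  L0 → I/S/I/I on L0; bus BusRd; mem=10
  op2 P1: store L1 := 53 → I/M/I/I on L1; bus BusRdX; mem=20
  op3 P0: load  L0 → S/S/I/I on L0; bus BusRd; mem=10
  op4 P0: store L1 := 85 → M/I/I/I on L1; bus BusRdX Flush; mem=53
  op5 P2: load  L1 → S/I/S/I on L1; bus BusRd Flush; mem=85
  op6 P3: store L1 := 91 → I/I/I/M on L1; bus BusRdX; mem=85
  op7 P1: load  L1 → I/S/I/S on L1; bus BusRd Flush; mem=91
  op8 P0: store L0 := 19 → M/I/I/I on L0; bus BusRdX; mem=10
  op9 P1: load  L1 → I/S/I/S on L1; bus (none); mem=91
  op10 P2: store L1 := 1 → I/I/M/I on L1; bus BusRdX; mem=91
  op11 P2: load  L1 → I/I/M/I on L1; bus (none); mem=91
  op12 P2: load  L1 → I/I/M/I on L1; bus (none); mem=91
  op13 P0: load  L1 → S/I/S/I on L1; bus BusRd Flush; mem=1
  op14 P1: store L1 := 79 → I/M/I/I on L1; bus BusRdX; mem=1
  op15 P0: store L0 := 51 → M/I/I/I on L0; bus (none); mem=10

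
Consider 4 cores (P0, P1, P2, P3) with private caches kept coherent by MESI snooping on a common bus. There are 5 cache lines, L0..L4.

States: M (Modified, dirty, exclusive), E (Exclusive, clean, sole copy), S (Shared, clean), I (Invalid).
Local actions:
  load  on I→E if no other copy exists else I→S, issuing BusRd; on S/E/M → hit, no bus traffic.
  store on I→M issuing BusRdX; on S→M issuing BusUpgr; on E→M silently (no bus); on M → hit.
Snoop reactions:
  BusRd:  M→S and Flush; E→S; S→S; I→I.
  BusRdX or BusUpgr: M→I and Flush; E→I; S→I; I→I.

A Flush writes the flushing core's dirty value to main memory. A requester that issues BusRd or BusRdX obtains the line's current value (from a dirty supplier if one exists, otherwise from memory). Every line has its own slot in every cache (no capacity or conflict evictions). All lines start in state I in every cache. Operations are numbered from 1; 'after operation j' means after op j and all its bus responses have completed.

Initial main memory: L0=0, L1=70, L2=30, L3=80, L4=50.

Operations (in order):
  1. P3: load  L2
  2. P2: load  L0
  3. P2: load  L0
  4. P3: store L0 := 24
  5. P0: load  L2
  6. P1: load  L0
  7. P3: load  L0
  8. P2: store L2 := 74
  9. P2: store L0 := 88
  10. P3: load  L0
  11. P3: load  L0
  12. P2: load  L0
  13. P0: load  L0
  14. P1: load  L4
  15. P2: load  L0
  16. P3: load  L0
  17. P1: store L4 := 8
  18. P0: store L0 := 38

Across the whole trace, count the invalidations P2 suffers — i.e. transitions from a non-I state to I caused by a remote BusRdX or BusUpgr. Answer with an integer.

invalidations = 2

step 1: P3: load  L2  ⟶  IIIE  (L2)  txn=BusRd  M[L2]=30
step 2: P2: load  L0  ⟶  IIEI  (L0)  txn=BusRd  M[L0]=0
step 3: P2: load  L0  ⟶  IIEI  (L0)  txn=∅  M[L0]=0
step 4: P3: store L0 := 24  ⟶  IIIM  (L0)  txn=BusRdX  M[L0]=0
step 5: P0: load  L2  ⟶  SIIS  (L2)  txn=BusRd  M[L2]=30
step 6: P1: load  L0  ⟶  ISIS  (L0)  txn=BusRd+Flush  M[L0]=24
step 7: P3: load  L0  ⟶  ISIS  (L0)  txn=∅  M[L0]=24
step 8: P2: store L2 := 74  ⟶  IIMI  (L2)  txn=BusRdX  M[L2]=30
step 9: P2: store L0 := 88  ⟶  IIMI  (L0)  txn=BusRdX  M[L0]=24
step 10: P3: load  L0  ⟶  IISS  (L0)  txn=BusRd+Flush  M[L0]=88
step 11: P3: load  L0  ⟶  IISS  (L0)  txn=∅  M[L0]=88
step 12: P2: load  L0  ⟶  IISS  (L0)  txn=∅  M[L0]=88
step 13: P0: load  L0  ⟶  SISS  (L0)  txn=BusRd  M[L0]=88
step 14: P1: load  L4  ⟶  IEII  (L4)  txn=BusRd  M[L4]=50
step 15: P2: load  L0  ⟶  SISS  (L0)  txn=∅  M[L0]=88
step 16: P3: load  L0  ⟶  SISS  (L0)  txn=∅  M[L0]=88
step 17: P1: store L4 := 8  ⟶  IMII  (L4)  txn=∅  M[L4]=50
step 18: P0: store L0 := 38  ⟶  MIII  (L0)  txn=BusUpgr  M[L0]=88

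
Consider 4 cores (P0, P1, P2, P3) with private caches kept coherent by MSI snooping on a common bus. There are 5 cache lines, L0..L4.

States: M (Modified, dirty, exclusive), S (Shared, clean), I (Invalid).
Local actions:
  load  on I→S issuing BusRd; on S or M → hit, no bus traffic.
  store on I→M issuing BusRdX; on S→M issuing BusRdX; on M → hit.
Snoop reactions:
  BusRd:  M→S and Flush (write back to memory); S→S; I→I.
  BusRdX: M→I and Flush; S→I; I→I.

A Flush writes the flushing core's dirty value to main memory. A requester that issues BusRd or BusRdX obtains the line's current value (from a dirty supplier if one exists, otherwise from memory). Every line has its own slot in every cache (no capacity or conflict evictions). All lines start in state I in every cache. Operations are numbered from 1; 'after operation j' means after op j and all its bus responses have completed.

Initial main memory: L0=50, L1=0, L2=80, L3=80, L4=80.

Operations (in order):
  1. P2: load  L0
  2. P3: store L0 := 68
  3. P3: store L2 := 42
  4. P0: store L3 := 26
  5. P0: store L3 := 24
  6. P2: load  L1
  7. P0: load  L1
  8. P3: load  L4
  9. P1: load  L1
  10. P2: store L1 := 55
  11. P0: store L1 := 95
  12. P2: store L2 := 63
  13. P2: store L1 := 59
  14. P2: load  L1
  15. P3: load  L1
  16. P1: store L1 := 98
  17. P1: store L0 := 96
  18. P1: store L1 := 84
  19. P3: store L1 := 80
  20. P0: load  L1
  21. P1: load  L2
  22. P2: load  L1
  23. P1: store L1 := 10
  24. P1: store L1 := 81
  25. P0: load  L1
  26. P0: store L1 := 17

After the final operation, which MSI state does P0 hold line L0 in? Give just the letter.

1. P2: load  L0  bus=[BusRd]  L0: P0=I P1=I P2=S P3=I  mem[L0]=50
2. P3: store L0 := 68  bus=[BusRdX]  L0: P0=I P1=I P2=I P3=M  mem[L0]=50
3. P3: store L2 := 42  bus=[BusRdX]  L2: P0=I P1=I P2=I P3=M  mem[L2]=80
4. P0: store L3 := 26  bus=[BusRdX]  L3: P0=M P1=I P2=I P3=I  mem[L3]=80
5. P0: store L3 := 24  bus=[-]  L3: P0=M P1=I P2=I P3=I  mem[L3]=80
6. P2: load  L1  bus=[BusRd]  L1: P0=I P1=I P2=S P3=I  mem[L1]=0
7. P0: load  L1  bus=[BusRd]  L1: P0=S P1=I P2=S P3=I  mem[L1]=0
8. P3: load  L4  bus=[BusRd]  L4: P0=I P1=I P2=I P3=S  mem[L4]=80
9. P1: load  L1  bus=[BusRd]  L1: P0=S P1=S P2=S P3=I  mem[L1]=0
10. P2: store L1 := 55  bus=[BusRdX]  L1: P0=I P1=I P2=M P3=I  mem[L1]=0
11. P0: store L1 := 95  bus=[BusRdX,Flush]  L1: P0=M P1=I P2=I P3=I  mem[L1]=55
12. P2: store L2 := 63  bus=[BusRdX,Flush]  L2: P0=I P1=I P2=M P3=I  mem[L2]=42
13. P2: store L1 := 59  bus=[BusRdX,Flush]  L1: P0=I P1=I P2=M P3=I  mem[L1]=95
14. P2: load  L1  bus=[-]  L1: P0=I P1=I P2=M P3=I  mem[L1]=95
15. P3: load  L1  bus=[BusRd,Flush]  L1: P0=I P1=I P2=S P3=S  mem[L1]=59
16. P1: store L1 := 98  bus=[BusRdX]  L1: P0=I P1=M P2=I P3=I  mem[L1]=59
17. P1: store L0 := 96  bus=[BusRdX,Flush]  L0: P0=I P1=M P2=I P3=I  mem[L0]=68
18. P1: store L1 := 84  bus=[-]  L1: P0=I P1=M P2=I P3=I  mem[L1]=59
19. P3: store L1 := 80  bus=[BusRdX,Flush]  L1: P0=I P1=I P2=I P3=M  mem[L1]=84
20. P0: load  L1  bus=[BusRd,Flush]  L1: P0=S P1=I P2=I P3=S  mem[L1]=80
21. P1: load  L2  bus=[BusRd,Flush]  L2: P0=I P1=S P2=S P3=I  mem[L2]=63
22. P2: load  L1  bus=[BusRd]  L1: P0=S P1=I P2=S P3=S  mem[L1]=80
23. P1: store L1 := 10  bus=[BusRdX]  L1: P0=I P1=M P2=I P3=I  mem[L1]=80
24. P1: store L1 := 81  bus=[-]  L1: P0=I P1=M P2=I P3=I  mem[L1]=80
25. P0: load  L1  bus=[BusRd,Flush]  L1: P0=S P1=S P2=I P3=I  mem[L1]=81
26. P0: store L1 := 17  bus=[BusRdX]  L1: P0=M P1=I P2=I P3=I  mem[L1]=81

state = I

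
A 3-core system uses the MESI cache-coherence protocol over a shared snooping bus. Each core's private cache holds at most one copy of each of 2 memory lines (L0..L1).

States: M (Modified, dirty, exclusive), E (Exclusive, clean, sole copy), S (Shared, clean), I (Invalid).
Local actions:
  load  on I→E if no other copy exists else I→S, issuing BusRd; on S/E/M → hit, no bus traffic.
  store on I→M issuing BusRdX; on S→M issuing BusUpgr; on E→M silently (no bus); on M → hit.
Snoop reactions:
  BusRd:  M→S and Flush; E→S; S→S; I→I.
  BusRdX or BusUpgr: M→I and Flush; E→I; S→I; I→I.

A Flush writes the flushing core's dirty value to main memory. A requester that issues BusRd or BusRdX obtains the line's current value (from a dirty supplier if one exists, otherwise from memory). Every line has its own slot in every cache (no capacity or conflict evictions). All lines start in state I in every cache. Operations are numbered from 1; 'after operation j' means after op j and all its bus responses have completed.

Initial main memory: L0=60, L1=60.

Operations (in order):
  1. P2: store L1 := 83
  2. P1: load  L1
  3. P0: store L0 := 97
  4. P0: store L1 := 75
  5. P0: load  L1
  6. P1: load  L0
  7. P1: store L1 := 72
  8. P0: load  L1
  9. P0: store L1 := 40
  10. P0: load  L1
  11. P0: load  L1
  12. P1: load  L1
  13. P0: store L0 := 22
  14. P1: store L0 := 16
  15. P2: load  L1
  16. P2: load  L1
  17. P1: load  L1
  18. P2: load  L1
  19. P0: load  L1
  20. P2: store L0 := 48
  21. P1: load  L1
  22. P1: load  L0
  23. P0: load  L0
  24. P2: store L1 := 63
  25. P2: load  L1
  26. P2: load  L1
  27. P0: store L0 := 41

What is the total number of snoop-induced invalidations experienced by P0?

invalidations = 3

1. P2: store L1 := 83  bus=[BusRdX]  L1: P0=I P1=I P2=M  mem[L1]=60
2. P1: load  L1  bus=[BusRd,Flush]  L1: P0=I P1=S P2=S  mem[L1]=83
3. P0: store L0 := 97  bus=[BusRdX]  L0: P0=M P1=I P2=I  mem[L0]=60
4. P0: store L1 := 75  bus=[BusRdX]  L1: P0=M P1=I P2=I  mem[L1]=83
5. P0: load  L1  bus=[-]  L1: P0=M P1=I P2=I  mem[L1]=83
6. P1: load  L0  bus=[BusRd,Flush]  L0: P0=S P1=S P2=I  mem[L0]=97
7. P1: store L1 := 72  bus=[BusRdX,Flush]  L1: P0=I P1=M P2=I  mem[L1]=75
8. P0: load  L1  bus=[BusRd,Flush]  L1: P0=S P1=S P2=I  mem[L1]=72
9. P0: store L1 := 40  bus=[BusUpgr]  L1: P0=M P1=I P2=I  mem[L1]=72
10. P0: load  L1  bus=[-]  L1: P0=M P1=I P2=I  mem[L1]=72
11. P0: load  L1  bus=[-]  L1: P0=M P1=I P2=I  mem[L1]=72
12. P1: load  L1  bus=[BusRd,Flush]  L1: P0=S P1=S P2=I  mem[L1]=40
13. P0: store L0 := 22  bus=[BusUpgr]  L0: P0=M P1=I P2=I  mem[L0]=97
14. P1: store L0 := 16  bus=[BusRdX,Flush]  L0: P0=I P1=M P2=I  mem[L0]=22
15. P2: load  L1  bus=[BusRd]  L1: P0=S P1=S P2=S  mem[L1]=40
16. P2: load  L1  bus=[-]  L1: P0=S P1=S P2=S  mem[L1]=40
17. P1: load  L1  bus=[-]  L1: P0=S P1=S P2=S  mem[L1]=40
18. P2: load  L1  bus=[-]  L1: P0=S P1=S P2=S  mem[L1]=40
19. P0: load  L1  bus=[-]  L1: P0=S P1=S P2=S  mem[L1]=40
20. P2: store L0 := 48  bus=[BusRdX,Flush]  L0: P0=I P1=I P2=M  mem[L0]=16
21. P1: load  L1  bus=[-]  L1: P0=S P1=S P2=S  mem[L1]=40
22. P1: load  L0  bus=[BusRd,Flush]  L0: P0=I P1=S P2=S  mem[L0]=48
23. P0: load  L0  bus=[BusRd]  L0: P0=S P1=S P2=S  mem[L0]=48
24. P2: store L1 := 63  bus=[BusUpgr]  L1: P0=I P1=I P2=M  mem[L1]=40
25. P2: load  L1  bus=[-]  L1: P0=I P1=I P2=M  mem[L1]=40
26. P2: load  L1  bus=[-]  L1: P0=I P1=I P2=M  mem[L1]=40
27. P0: store L0 := 41  bus=[BusUpgr]  L0: P0=M P1=I P2=I  mem[L0]=48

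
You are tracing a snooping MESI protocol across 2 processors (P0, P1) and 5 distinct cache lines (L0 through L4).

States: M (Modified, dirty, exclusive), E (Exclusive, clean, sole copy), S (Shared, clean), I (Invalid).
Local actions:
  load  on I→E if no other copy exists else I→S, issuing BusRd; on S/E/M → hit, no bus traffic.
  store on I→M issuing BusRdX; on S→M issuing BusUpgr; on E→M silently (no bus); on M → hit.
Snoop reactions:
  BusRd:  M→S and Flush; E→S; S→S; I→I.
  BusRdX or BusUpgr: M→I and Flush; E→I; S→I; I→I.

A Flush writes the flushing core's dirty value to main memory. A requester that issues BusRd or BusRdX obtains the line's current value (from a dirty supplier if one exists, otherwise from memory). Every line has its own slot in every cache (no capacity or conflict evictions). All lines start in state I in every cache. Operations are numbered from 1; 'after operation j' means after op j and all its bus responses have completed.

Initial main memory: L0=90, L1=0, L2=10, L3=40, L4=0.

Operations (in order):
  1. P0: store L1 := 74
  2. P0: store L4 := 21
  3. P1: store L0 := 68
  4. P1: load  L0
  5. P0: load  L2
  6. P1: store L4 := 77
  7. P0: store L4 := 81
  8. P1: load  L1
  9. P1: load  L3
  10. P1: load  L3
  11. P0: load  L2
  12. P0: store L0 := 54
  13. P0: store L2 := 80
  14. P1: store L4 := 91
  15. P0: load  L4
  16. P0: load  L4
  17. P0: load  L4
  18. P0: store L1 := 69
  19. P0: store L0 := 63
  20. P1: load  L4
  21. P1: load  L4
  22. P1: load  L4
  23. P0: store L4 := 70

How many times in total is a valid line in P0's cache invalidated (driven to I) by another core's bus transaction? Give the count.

invalidations = 2

step 1: P0: store L1 := 74  ⟶  MI  (L1)  txn=BusRdX  M[L1]=0
step 2: P0: store L4 := 21  ⟶  MI  (L4)  txn=BusRdX  M[L4]=0
step 3: P1: store L0 := 68  ⟶  IM  (L0)  txn=BusRdX  M[L0]=90
step 4: P1: load  L0  ⟶  IM  (L0)  txn=∅  M[L0]=90
step 5: P0: load  L2  ⟶  EI  (L2)  txn=BusRd  M[L2]=10
step 6: P1: store L4 := 77  ⟶  IM  (L4)  txn=BusRdX+Flush  M[L4]=21
step 7: P0: store L4 := 81  ⟶  MI  (L4)  txn=BusRdX+Flush  M[L4]=77
step 8: P1: load  L1  ⟶  SS  (L1)  txn=BusRd+Flush  M[L1]=74
step 9: P1: load  L3  ⟶  IE  (L3)  txn=BusRd  M[L3]=40
step 10: P1: load  L3  ⟶  IE  (L3)  txn=∅  M[L3]=40
step 11: P0: load  L2  ⟶  EI  (L2)  txn=∅  M[L2]=10
step 12: P0: store L0 := 54  ⟶  MI  (L0)  txn=BusRdX+Flush  M[L0]=68
step 13: P0: store L2 := 80  ⟶  MI  (L2)  txn=∅  M[L2]=10
step 14: P1: store L4 := 91  ⟶  IM  (L4)  txn=BusRdX+Flush  M[L4]=81
step 15: P0: load  L4  ⟶  SS  (L4)  txn=BusRd+Flush  M[L4]=91
step 16: P0: load  L4  ⟶  SS  (L4)  txn=∅  M[L4]=91
step 17: P0: load  L4  ⟶  SS  (L4)  txn=∅  M[L4]=91
step 18: P0: store L1 := 69  ⟶  MI  (L1)  txn=BusUpgr  M[L1]=74
step 19: P0: store L0 := 63  ⟶  MI  (L0)  txn=∅  M[L0]=68
step 20: P1: load  L4  ⟶  SS  (L4)  txn=∅  M[L4]=91
step 21: P1: load  L4  ⟶  SS  (L4)  txn=∅  M[L4]=91
step 22: P1: load  L4  ⟶  SS  (L4)  txn=∅  M[L4]=91
step 23: P0: store L4 := 70  ⟶  MI  (L4)  txn=BusUpgr  M[L4]=91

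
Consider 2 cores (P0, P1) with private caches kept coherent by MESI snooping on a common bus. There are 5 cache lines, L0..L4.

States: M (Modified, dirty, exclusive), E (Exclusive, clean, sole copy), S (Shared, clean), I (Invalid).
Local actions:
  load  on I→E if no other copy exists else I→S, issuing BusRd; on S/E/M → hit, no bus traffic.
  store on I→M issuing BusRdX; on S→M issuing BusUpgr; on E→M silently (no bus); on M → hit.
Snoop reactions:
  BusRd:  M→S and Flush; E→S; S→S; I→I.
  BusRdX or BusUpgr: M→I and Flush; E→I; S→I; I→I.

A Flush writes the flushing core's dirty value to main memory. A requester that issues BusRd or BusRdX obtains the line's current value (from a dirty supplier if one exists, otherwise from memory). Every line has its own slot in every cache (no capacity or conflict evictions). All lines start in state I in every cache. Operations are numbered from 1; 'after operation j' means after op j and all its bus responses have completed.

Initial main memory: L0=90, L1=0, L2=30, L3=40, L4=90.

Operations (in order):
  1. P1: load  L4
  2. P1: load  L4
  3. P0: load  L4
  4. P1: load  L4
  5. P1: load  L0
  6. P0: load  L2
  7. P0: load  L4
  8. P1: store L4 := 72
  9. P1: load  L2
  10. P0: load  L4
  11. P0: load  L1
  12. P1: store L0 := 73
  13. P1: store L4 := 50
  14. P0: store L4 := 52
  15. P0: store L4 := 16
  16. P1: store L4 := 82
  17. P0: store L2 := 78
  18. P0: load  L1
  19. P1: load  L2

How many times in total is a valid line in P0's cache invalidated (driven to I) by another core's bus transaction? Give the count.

invalidations = 3

  op1 P1: load  L4 → I/E on L4; bus BusRd; mem=90
  op2 P1: load  L4 → I/E on L4; bus (none); mem=90
  op3 P0: load  L4 → S/S on L4; bus BusRd; mem=90
  op4 P1: load  L4 → S/S on L4; bus (none); mem=90
  op5 P1: load  L0 → I/E on L0; bus BusRd; mem=90
  op6 P0: load  L2 → E/I on L2; bus BusRd; mem=30
  op7 P0: load  L4 → S/S on L4; bus (none); mem=90
  op8 P1: store L4 := 72 → I/M on L4; bus BusUpgr; mem=90
  op9 P1: load  L2 → S/S on L2; bus BusRd; mem=30
  op10 P0: load  L4 → S/S on L4; bus BusRd Flush; mem=72
  op11 P0: load  L1 → E/I on L1; bus BusRd; mem=0
  op12 P1: store L0 := 73 → I/M on L0; bus (none); mem=90
  op13 P1: store L4 := 50 → I/M on L4; bus BusUpgr; mem=72
  op14 P0: store L4 := 52 → M/I on L4; bus BusRdX Flush; mem=50
  op15 P0: store L4 := 16 → M/I on L4; bus (none); mem=50
  op16 P1: store L4 := 82 → I/M on L4; bus BusRdX Flush; mem=16
  op17 P0: store L2 := 78 → M/I on L2; bus BusUpgr; mem=30
  op18 P0: load  L1 → E/I on L1; bus (none); mem=0
  op19 P1: load  L2 → S/S on L2; bus BusRd Flush; mem=78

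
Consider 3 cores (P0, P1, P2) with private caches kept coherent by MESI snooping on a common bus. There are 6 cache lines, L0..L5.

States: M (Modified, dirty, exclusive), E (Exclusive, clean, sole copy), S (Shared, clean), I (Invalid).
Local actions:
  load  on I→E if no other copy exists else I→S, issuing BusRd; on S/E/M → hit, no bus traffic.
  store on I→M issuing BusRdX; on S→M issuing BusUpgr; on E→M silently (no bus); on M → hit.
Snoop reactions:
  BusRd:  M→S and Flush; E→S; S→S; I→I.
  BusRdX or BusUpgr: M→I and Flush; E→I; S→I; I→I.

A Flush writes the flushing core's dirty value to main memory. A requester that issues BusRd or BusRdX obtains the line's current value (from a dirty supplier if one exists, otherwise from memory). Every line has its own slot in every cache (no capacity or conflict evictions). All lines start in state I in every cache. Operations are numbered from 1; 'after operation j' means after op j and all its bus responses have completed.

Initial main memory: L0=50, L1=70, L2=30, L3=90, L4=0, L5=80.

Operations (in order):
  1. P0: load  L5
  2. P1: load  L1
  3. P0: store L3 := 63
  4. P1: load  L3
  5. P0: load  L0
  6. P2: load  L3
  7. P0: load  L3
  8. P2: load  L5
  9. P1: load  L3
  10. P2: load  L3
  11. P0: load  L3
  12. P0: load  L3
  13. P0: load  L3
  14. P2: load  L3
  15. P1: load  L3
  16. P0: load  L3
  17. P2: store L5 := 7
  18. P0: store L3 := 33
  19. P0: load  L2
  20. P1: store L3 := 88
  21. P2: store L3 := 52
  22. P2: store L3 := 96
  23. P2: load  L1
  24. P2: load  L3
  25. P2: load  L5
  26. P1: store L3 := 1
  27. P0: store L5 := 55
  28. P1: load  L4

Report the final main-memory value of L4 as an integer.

memory[L4] = 0

  op1 P0: load  L5 → E/I/I on L5; bus BusRd; mem=80
  op2 P1: load  L1 → I/E/I on L1; bus BusRd; mem=70
  op3 P0: store L3 := 63 → M/I/I on L3; bus BusRdX; mem=90
  op4 P1: load  L3 → S/S/I on L3; bus BusRd Flush; mem=63
  op5 P0: load  L0 → E/I/I on L0; bus BusRd; mem=50
  op6 P2: load  L3 → S/S/S on L3; bus BusRd; mem=63
  op7 P0: load  L3 → S/S/S on L3; bus (none); mem=63
  op8 P2: load  L5 → S/I/S on L5; bus BusRd; mem=80
  op9 P1: load  L3 → S/S/S on L3; bus (none); mem=63
  op10 P2: load  L3 → S/S/S on L3; bus (none); mem=63
  op11 P0: load  L3 → S/S/S on L3; bus (none); mem=63
  op12 P0: load  L3 → S/S/S on L3; bus (none); mem=63
  op13 P0: load  L3 → S/S/S on L3; bus (none); mem=63
  op14 P2: load  L3 → S/S/S on L3; bus (none); mem=63
  op15 P1: load  L3 → S/S/S on L3; bus (none); mem=63
  op16 P0: load  L3 → S/S/S on L3; bus (none); mem=63
  op17 P2: store L5 := 7 → I/I/M on L5; bus BusUpgr; mem=80
  op18 P0: store L3 := 33 → M/I/I on L3; bus BusUpgr; mem=63
  op19 P0: load  L2 → E/I/I on L2; bus BusRd; mem=30
  op20 P1: store L3 := 88 → I/M/I on L3; bus BusRdX Flush; mem=33
  op21 P2: store L3 := 52 → I/I/M on L3; bus BusRdX Flush; mem=88
  op22 P2: store L3 := 96 → I/I/M on L3; bus (none); mem=88
  op23 P2: load  L1 → I/S/S on L1; bus BusRd; mem=70
  op24 P2: load  L3 → I/I/M on L3; bus (none); mem=88
  op25 P2: load  L5 → I/I/M on L5; bus (none); mem=80
  op26 P1: store L3 := 1 → I/M/I on L3; bus BusRdX Flush; mem=96
  op27 P0: store L5 := 55 → M/I/I on L5; bus BusRdX Flush; mem=7
  op28 P1: load  L4 → I/E/I on L4; bus BusRd; mem=0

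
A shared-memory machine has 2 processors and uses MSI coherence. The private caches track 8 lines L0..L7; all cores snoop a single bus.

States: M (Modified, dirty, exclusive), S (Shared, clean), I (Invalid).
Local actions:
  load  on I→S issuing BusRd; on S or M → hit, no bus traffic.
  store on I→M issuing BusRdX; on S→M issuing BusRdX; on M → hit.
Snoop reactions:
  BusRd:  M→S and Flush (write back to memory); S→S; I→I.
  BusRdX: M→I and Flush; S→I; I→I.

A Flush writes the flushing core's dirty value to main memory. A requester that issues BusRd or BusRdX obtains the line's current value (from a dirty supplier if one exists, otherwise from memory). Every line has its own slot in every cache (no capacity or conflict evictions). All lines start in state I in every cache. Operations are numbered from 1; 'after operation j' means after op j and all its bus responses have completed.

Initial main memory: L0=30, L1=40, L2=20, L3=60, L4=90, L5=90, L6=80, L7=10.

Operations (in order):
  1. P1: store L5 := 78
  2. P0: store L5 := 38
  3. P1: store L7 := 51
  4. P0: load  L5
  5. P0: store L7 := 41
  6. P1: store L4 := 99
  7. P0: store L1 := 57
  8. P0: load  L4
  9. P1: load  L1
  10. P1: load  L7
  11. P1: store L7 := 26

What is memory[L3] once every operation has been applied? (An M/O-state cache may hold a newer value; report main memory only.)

step 1: P1: store L5 := 78  ⟶  IM  (L5)  txn=BusRdX  M[L5]=90
step 2: P0: store L5 := 38  ⟶  MI  (L5)  txn=BusRdX+Flush  M[L5]=78
step 3: P1: store L7 := 51  ⟶  IM  (L7)  txn=BusRdX  M[L7]=10
step 4: P0: load  L5  ⟶  MI  (L5)  txn=∅  M[L5]=78
step 5: P0: store L7 := 41  ⟶  MI  (L7)  txn=BusRdX+Flush  M[L7]=51
step 6: P1: store L4 := 99  ⟶  IM  (L4)  txn=BusRdX  M[L4]=90
step 7: P0: store L1 := 57  ⟶  MI  (L1)  txn=BusRdX  M[L1]=40
step 8: P0: load  L4  ⟶  SS  (L4)  txn=BusRd+Flush  M[L4]=99
step 9: P1: load  L1  ⟶  SS  (L1)  txn=BusRd+Flush  M[L1]=57
step 10: P1: load  L7  ⟶  SS  (L7)  txn=BusRd+Flush  M[L7]=41
step 11: P1: store L7 := 26  ⟶  IM  (L7)  txn=BusRdX  M[L7]=41

memory[L3] = 60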